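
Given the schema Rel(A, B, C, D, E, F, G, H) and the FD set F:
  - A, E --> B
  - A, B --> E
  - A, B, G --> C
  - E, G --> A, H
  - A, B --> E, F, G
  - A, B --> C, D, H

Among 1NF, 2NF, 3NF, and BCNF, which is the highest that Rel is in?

BCNF

Candidate keys: {A, B}, {A, E}, {E, G}. Prime attributes: {A, B, E, G}.
Every FD has a superkey on the left, so the relation is in BCNF.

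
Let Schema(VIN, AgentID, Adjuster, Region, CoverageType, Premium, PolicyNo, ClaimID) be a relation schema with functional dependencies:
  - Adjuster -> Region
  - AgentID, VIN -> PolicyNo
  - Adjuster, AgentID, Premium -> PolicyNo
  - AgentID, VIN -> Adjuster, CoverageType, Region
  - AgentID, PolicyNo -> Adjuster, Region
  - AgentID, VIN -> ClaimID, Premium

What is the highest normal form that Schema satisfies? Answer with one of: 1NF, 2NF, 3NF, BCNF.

2NF

Candidate key: {AgentID, VIN}. Prime attributes: {AgentID, VIN}.
Adjuster -> Region: {Adjuster}⁺ = {Adjuster, Region}, which is not all of the attributes, so the left side is not a superkey — BCNF is violated.
Adjuster -> Region has non-prime {Region} on the right and a non-superkey on the left, so 3NF fails.
No proper subset of a key has a non-prime attribute in its closure, so there is no partial dependency; 2NF holds.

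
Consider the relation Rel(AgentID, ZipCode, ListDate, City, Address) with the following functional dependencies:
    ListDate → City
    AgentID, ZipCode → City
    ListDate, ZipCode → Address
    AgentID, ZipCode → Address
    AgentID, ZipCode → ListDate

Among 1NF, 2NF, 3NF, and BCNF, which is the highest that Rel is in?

2NF

Candidate key: {AgentID, ZipCode}. Prime attributes: {AgentID, ZipCode}.
ListDate → City: {ListDate}⁺ = {City, ListDate}, which is not all of the attributes, so the left side is not a superkey — BCNF is violated.
Because {City} is non-prime and the left side of ListDate → City is not a superkey, the relation is not in 3NF.
No proper subset of a key has a non-prime attribute in its closure, so there is no partial dependency; 2NF holds.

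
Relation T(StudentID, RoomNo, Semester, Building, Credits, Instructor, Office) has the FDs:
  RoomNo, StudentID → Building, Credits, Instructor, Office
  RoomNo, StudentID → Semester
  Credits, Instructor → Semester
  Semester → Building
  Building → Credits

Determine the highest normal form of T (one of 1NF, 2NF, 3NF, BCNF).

2NF

Candidate key: {RoomNo, StudentID}. Prime attributes: {RoomNo, StudentID}.
Credits, Instructor → Semester: {Credits, Instructor}⁺ = {Building, Credits, Instructor, Semester}, which is not all of the attributes, so the left side is not a superkey — BCNF is violated.
Credits, Instructor → Semester has non-prime {Semester} on the right and a non-superkey on the left, so 3NF fails.
No non-prime attribute depends on a proper subset of any candidate key, so 2NF holds.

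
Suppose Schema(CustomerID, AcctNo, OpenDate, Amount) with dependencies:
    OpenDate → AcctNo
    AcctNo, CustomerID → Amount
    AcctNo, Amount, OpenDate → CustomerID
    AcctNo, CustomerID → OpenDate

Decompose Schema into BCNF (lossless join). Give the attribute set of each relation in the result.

Candidate keys of the original relation: {AcctNo, CustomerID}, {Amount, OpenDate}, {CustomerID, OpenDate}.
Within {AcctNo, Amount, CustomerID, OpenDate}: {OpenDate}⁺ ∩ {AcctNo, Amount, CustomerID, OpenDate} = {AcctNo, OpenDate}, not the whole set, so OpenDate → AcctNo violates BCNF; decompose into {AcctNo, OpenDate} and {Amount, CustomerID, OpenDate}.
{AcctNo, OpenDate} is in BCNF.
{Amount, CustomerID, OpenDate} is in BCNF.

{AcctNo, OpenDate}; {Amount, CustomerID, OpenDate}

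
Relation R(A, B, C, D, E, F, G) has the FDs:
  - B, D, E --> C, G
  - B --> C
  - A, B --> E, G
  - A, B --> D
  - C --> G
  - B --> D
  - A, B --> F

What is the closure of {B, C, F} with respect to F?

Start with {B, C, F}.
C --> G applies; add {G} → now {B, C, F, G}.
B --> D applies; add {D} → now {B, C, D, F, G}.
No further FD applies.

{B, C, D, F, G}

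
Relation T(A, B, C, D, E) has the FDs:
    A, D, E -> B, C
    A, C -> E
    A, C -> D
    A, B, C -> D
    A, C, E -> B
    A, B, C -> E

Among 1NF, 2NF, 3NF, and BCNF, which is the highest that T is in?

BCNF

Candidate keys: {A, C}, {A, D, E}. Prime attributes: {A, C, D, E}.
Every FD has a superkey on the left, so the relation is in BCNF.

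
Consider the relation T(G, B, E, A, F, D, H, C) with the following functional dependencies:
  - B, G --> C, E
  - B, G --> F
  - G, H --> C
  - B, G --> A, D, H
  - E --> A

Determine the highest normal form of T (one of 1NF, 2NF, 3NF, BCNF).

Candidate key: {B, G}. Prime attributes: {B, G}.
G, H --> C breaks BCNF: {G, H}⁺ = {C, G, H}, so {G, H} is not a superkey.
G, H --> C has non-prime {C} on the right and a non-superkey on the left, so 3NF fails.
Checking every proper subset of each key, none determines a non-prime attribute — 2NF is satisfied.

2NF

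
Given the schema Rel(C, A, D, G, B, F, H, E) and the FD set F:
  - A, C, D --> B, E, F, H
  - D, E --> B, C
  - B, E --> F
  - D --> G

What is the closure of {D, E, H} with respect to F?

Start with {D, E, H}.
D, E --> B, C applies; add {B, C} → now {B, C, D, E, H}.
B, E --> F applies; add {F} → now {B, C, D, E, F, H}.
D --> G applies; add {G} → now {B, C, D, E, F, G, H}.
No further FD applies.

{B, C, D, E, F, G, H}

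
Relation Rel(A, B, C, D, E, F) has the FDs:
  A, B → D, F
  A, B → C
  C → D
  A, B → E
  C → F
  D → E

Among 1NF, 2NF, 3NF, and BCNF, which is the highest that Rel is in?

2NF

Candidate key: {A, B}. Prime attributes: {A, B}.
C → D: {C}⁺ = {C, D, E, F}, which is not all of the attributes, so the left side is not a superkey — BCNF is violated.
C → D determines the non-prime attribute {D} from a non-superkey — 3NF is violated.
No proper subset of a key has a non-prime attribute in its closure, so there is no partial dependency; 2NF holds.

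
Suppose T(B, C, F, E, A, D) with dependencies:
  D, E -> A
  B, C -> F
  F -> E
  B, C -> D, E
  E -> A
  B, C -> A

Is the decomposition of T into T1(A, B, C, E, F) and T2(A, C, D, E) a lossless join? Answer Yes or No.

No

The shared attributes are {A, C, E} and {A, C, E}⁺ = {A, C, E}.
Neither T1 nor T2 is contained in that closure, so the decomposition is lossy.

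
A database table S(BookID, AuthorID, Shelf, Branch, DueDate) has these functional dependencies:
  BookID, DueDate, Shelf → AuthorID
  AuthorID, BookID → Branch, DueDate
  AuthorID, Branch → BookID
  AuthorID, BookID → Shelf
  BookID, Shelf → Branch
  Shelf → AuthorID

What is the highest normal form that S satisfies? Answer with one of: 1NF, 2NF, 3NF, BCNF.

Candidate keys: {AuthorID, BookID}, {AuthorID, Branch}, {BookID, Shelf}, {Branch, Shelf}. Prime attributes: {AuthorID, BookID, Branch, Shelf}.
Shelf → AuthorID: {Shelf}⁺ = {AuthorID, Shelf}, which is not all of the attributes, so the left side is not a superkey — BCNF is violated.
Its right-hand attributes {AuthorID} are all prime, as are those of every other non-superkey FD — the relation is in 3NF.

3NF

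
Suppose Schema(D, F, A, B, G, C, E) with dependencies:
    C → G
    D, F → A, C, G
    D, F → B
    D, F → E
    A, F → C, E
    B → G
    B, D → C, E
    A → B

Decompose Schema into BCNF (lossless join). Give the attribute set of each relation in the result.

Candidate key of the original relation: {D, F}.
In {A, B, C, D, E, F, G}, {C} is not a superkey ({C}⁺ restricted to this set is {C, G}), so split on C → G into {C, G} and {A, B, C, D, E, F}.
{C, G}: every determinant is a superkey — BCNF.
In {A, B, C, D, E, F}, {A, F} is not a superkey ({A, F}⁺ restricted to this set is {A, B, C, E, F}), so split on A, F → B, C, E into {A, B, C, E, F} and {A, D, F}.
In {A, B, C, E, F}, {A} is not a superkey ({A}⁺ restricted to this set is {A, B}), so split on A → B into {A, B} and {A, C, E, F}.
{A, B}: every determinant is a superkey — BCNF.
{A, C, E, F}: every determinant is a superkey — BCNF.
{A, D, F}: every determinant is a superkey — BCNF.

{A, B}; {A, C, E, F}; {A, D, F}; {C, G}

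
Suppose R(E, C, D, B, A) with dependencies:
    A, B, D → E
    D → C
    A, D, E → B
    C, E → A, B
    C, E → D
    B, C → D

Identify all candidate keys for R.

{C, E}⁺ = {A, B, C, D, E} — all of the relation — so {C, E} is a candidate key.
{D, E}⁺ = {A, B, C, D, E} — all of the relation — so {D, E} is a candidate key.
{A, B, C}⁺ = {A, B, C, D, E} — all of the relation — so {A, B, C} is a candidate key.
{A, B, D}⁺ = {A, B, C, D, E} — all of the relation — so {A, B, D} is a candidate key.
No proper subset of any of these is a key, and no other minimal superkey exists.

{A, B, C}, {A, B, D}, {C, E}, {D, E}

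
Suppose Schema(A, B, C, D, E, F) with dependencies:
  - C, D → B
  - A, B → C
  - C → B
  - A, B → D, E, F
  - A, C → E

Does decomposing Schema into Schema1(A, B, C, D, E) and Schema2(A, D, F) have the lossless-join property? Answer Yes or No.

The shared attributes are {A, D} and {A, D}⁺ = {A, D}.
Neither Schema1 nor Schema2 is contained in that closure, so the decomposition is lossy.

No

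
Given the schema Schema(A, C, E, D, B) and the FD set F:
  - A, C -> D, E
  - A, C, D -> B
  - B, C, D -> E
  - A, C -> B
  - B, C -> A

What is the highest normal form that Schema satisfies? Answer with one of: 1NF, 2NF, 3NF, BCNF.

BCNF

Candidate keys: {A, C}, {B, C}. Prime attributes: {A, B, C}.
Every FD has a superkey on the left, so the relation is in BCNF.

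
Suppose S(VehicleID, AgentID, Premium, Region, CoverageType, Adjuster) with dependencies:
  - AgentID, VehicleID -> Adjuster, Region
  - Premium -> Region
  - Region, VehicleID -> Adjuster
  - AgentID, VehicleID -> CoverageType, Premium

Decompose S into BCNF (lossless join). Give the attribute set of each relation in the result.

{Adjuster, Premium, VehicleID}; {AgentID, CoverageType, Premium, VehicleID}; {Premium, Region}

Candidate key of the original relation: {AgentID, VehicleID}.
{Adjuster, AgentID, CoverageType, Premium, Region, VehicleID}: {Premium} determines {Premium, Region} here but is not a superkey — split on Premium -> Region, giving {Premium, Region} and {Adjuster, AgentID, CoverageType, Premium, VehicleID}.
{Premium, Region} has no BCNF violation.
{Adjuster, AgentID, CoverageType, Premium, VehicleID}: {Premium, VehicleID} determines {Adjuster, Premium, VehicleID} here but is not a superkey — split on Premium, VehicleID -> Adjuster, giving {Adjuster, Premium, VehicleID} and {AgentID, CoverageType, Premium, VehicleID}.
{Adjuster, Premium, VehicleID} has no BCNF violation.
{AgentID, CoverageType, Premium, VehicleID} has no BCNF violation.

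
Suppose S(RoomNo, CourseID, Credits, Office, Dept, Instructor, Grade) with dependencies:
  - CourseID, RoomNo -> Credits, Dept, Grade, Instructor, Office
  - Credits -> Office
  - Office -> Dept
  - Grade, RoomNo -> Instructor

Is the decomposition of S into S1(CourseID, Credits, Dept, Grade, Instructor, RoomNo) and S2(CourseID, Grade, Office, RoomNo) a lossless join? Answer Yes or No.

Yes

S1 ∩ S2 = {CourseID, Grade, RoomNo}; its closure under F is {CourseID, Credits, Dept, Grade, Instructor, Office, RoomNo}.
S1 is contained in that closure, so S1 ∩ S2 -> S1 holds and the join is lossless.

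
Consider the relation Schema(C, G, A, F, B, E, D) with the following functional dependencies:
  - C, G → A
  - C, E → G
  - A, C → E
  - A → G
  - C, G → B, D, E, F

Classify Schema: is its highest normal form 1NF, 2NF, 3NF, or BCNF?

3NF

Candidate keys: {A, C}, {C, E}, {C, G}. Prime attributes: {A, C, E, G}.
A → G breaks BCNF: {A}⁺ = {A, G}, so {A} is not a superkey.
Since {G} ⊆ prime attributes and every other non-superkey FD also has a prime right side, the schema is in 3NF.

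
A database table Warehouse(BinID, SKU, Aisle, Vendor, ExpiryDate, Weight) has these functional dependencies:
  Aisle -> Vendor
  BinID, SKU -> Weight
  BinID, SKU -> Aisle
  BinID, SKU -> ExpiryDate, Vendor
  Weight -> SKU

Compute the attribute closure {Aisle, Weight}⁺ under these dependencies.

{Aisle, SKU, Vendor, Weight}

Start with {Aisle, Weight}.
Aisle -> Vendor applies; add {Vendor} → now {Aisle, Vendor, Weight}.
Weight -> SKU applies; add {SKU} → now {Aisle, SKU, Vendor, Weight}.
No further FD applies.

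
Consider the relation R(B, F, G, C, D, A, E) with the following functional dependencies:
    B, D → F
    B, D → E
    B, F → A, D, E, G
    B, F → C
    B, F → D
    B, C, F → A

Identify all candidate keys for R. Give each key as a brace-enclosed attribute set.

Attributes never on any right-hand side: {B} — every candidate key must contain it.
{B, D}⁺ = {A, B, C, D, E, F, G} — all of the relation — so {B, D} is a candidate key.
{B, F}⁺ = {A, B, C, D, E, F, G} — all of the relation — so {B, F} is a candidate key.
Any other superkey properly contains one of these, so there are no further candidate keys.

{B, D}, {B, F}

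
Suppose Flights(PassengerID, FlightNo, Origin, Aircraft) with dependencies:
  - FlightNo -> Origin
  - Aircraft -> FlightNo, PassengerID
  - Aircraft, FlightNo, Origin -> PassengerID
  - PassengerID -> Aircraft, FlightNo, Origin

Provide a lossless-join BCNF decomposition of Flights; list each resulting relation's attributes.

Candidate keys of the original relation: {Aircraft}, {PassengerID}.
In {Aircraft, FlightNo, Origin, PassengerID}, {FlightNo} is not a superkey ({FlightNo}⁺ restricted to this set is {FlightNo, Origin}), so split on FlightNo -> Origin into {FlightNo, Origin} and {Aircraft, FlightNo, PassengerID}.
{FlightNo, Origin} is in BCNF.
{Aircraft, FlightNo, PassengerID} is in BCNF.

{Aircraft, FlightNo, PassengerID}; {FlightNo, Origin}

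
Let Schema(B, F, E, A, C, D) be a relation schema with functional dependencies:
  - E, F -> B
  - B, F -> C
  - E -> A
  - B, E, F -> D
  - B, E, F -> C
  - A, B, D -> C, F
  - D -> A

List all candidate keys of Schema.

Attributes never on any right-hand side: {E} — every candidate key must contain it.
{E, F}⁺ = {A, B, C, D, E, F} — all of the relation — so {E, F} is a candidate key.
{B, D, E}⁺ = {A, B, C, D, E, F} — all of the relation — so {B, D, E} is a candidate key.
Any other superkey properly contains one of these, so there are no further candidate keys.

{B, D, E}, {E, F}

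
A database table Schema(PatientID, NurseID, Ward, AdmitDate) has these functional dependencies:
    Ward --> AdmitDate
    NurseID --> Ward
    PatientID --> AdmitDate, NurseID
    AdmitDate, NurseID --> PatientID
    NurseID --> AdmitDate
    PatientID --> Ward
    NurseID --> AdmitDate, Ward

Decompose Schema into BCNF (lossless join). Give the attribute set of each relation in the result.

{AdmitDate, Ward}; {NurseID, PatientID, Ward}

Candidate keys of the original relation: {NurseID}, {PatientID}.
In {AdmitDate, NurseID, PatientID, Ward}, {Ward} is not a superkey ({Ward}⁺ restricted to this set is {AdmitDate, Ward}), so split on Ward --> AdmitDate into {AdmitDate, Ward} and {NurseID, PatientID, Ward}.
{AdmitDate, Ward} is in BCNF.
{NurseID, PatientID, Ward} is in BCNF.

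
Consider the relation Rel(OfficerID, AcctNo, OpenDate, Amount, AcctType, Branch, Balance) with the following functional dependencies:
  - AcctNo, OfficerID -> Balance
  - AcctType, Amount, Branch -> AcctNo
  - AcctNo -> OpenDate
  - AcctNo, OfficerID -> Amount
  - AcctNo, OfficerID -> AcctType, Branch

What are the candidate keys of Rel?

{AcctNo, OfficerID}, {AcctType, Amount, Branch, OfficerID}

{OfficerID} never appears on the right of any FD, so every key must include it.
Closure of {AcctNo, OfficerID} is {AcctNo, AcctType, Amount, Balance, Branch, OfficerID, OpenDate}, the whole schema; {AcctNo, OfficerID} is a candidate key.
Closure of {AcctType, Amount, Branch, OfficerID} is {AcctNo, AcctType, Amount, Balance, Branch, OfficerID, OpenDate}, the whole schema; {AcctType, Amount, Branch, OfficerID} is a candidate key.
No proper subset of any of these is a key, and no other minimal superkey exists.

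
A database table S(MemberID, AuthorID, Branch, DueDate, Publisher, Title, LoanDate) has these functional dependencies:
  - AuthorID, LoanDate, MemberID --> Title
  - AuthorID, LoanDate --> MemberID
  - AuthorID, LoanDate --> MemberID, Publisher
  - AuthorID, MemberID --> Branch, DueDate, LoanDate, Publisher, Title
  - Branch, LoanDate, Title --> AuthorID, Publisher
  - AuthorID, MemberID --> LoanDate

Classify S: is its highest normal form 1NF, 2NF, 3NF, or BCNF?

Candidate keys: {AuthorID, LoanDate}, {AuthorID, MemberID}, {Branch, LoanDate, Title}. Prime attributes: {AuthorID, Branch, LoanDate, MemberID, Title}.
The left-hand side of every FD is a superkey, so BCNF is satisfied.

BCNF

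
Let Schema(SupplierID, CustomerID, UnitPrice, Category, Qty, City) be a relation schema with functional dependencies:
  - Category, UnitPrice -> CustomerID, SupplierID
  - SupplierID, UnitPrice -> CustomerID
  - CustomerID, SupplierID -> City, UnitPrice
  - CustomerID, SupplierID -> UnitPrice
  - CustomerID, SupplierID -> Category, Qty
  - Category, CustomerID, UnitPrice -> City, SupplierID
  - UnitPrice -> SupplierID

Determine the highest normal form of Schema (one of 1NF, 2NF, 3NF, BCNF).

BCNF

Candidate keys: {CustomerID, SupplierID}, {UnitPrice}. Prime attributes: {CustomerID, SupplierID, UnitPrice}.
Each dependency's left side is a superkey — BCNF holds.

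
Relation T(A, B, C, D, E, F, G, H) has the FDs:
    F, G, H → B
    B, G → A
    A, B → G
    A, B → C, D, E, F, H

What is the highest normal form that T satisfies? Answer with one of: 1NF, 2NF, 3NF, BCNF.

BCNF

Candidate keys: {A, B}, {B, G}, {F, G, H}. Prime attributes: {A, B, F, G, H}.
The left-hand side of every FD is a superkey, so BCNF is satisfied.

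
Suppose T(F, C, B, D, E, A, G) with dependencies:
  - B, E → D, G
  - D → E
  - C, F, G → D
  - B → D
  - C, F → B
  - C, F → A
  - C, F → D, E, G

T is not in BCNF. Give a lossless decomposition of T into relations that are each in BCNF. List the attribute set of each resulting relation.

{A, B, C, F}; {B, D, G}; {B, E}; {D, E}

Candidate key of the original relation: {C, F}.
{A, B, C, D, E, F, G}: {B, E} determines {B, D, E, G} here but is not a superkey — split on B, E → D, G, giving {B, D, E, G} and {A, B, C, E, F}.
{B, D, E, G}: {D} determines {D, E} here but is not a superkey — split on D → E, giving {D, E} and {B, D, G}.
{D, E} is in BCNF.
{B, D, G} is in BCNF.
{A, B, C, E, F}: {B} determines {B, E} here but is not a superkey — split on B → E, giving {B, E} and {A, B, C, F}.
{B, E} is in BCNF.
{A, B, C, F} is in BCNF.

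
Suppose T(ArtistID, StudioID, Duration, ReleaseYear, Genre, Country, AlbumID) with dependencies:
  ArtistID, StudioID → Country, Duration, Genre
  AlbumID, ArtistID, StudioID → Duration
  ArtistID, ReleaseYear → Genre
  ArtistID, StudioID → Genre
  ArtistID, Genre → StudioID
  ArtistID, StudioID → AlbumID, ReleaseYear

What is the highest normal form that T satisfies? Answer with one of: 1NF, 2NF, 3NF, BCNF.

Candidate keys: {ArtistID, Genre}, {ArtistID, ReleaseYear}, {ArtistID, StudioID}. Prime attributes: {ArtistID, Genre, ReleaseYear, StudioID}.
Every FD has a superkey on the left, so the relation is in BCNF.

BCNF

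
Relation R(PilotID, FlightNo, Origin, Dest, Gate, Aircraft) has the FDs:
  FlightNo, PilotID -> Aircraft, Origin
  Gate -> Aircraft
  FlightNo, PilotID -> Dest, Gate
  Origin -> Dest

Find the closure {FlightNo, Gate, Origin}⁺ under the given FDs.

{Aircraft, Dest, FlightNo, Gate, Origin}

Start with {FlightNo, Gate, Origin}.
Gate -> Aircraft applies; add {Aircraft} → now {Aircraft, FlightNo, Gate, Origin}.
Origin -> Dest applies; add {Dest} → now {Aircraft, Dest, FlightNo, Gate, Origin}.
No further FD applies.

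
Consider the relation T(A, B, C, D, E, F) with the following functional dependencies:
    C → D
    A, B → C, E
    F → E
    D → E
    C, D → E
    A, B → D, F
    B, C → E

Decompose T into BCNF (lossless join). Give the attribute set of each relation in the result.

{A, B, C, F}; {C, D}; {D, E}

Candidate key of the original relation: {A, B}.
{A, B, C, D, E, F}: {C} determines {C, D, E} here but is not a superkey — split on C → D, E, giving {C, D, E} and {A, B, C, F}.
{C, D, E}: {D} determines {D, E} here but is not a superkey — split on D → E, giving {D, E} and {C, D}.
{D, E} has no BCNF violation.
{C, D} has no BCNF violation.
{A, B, C, F} has no BCNF violation.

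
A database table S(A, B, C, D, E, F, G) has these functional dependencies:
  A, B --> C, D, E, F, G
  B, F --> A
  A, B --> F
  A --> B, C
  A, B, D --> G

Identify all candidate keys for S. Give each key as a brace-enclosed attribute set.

{A}, {B, F}

{A} is a candidate key since {A}⁺ = {A, B, C, D, E, F, G} covers every attribute.
{B, F} is a candidate key since {B, F}⁺ = {A, B, C, D, E, F, G} covers every attribute.
These are minimal and exhaustive — every other superkey contains one of them.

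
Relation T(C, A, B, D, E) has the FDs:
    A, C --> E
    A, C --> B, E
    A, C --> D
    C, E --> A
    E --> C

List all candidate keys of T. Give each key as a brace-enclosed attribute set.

{A, C}, {E}

{E}⁺ = {A, B, C, D, E} — all of the relation — so {E} is a candidate key.
{A, C}⁺ = {A, B, C, D, E} — all of the relation — so {A, C} is a candidate key.
Any other superkey properly contains one of these, so there are no further candidate keys.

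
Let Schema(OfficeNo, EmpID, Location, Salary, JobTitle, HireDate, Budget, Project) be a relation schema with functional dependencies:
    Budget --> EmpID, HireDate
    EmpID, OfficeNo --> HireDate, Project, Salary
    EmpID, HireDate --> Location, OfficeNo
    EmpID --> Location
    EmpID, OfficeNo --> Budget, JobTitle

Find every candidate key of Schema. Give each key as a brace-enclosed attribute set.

{Budget}, {EmpID, HireDate}, {EmpID, OfficeNo}

{Budget}⁺ = {Budget, EmpID, HireDate, JobTitle, Location, OfficeNo, Project, Salary}, which is every attribute, so {Budget} is a candidate key.
{EmpID, HireDate}⁺ = {Budget, EmpID, HireDate, JobTitle, Location, OfficeNo, Project, Salary}, which is every attribute, so {EmpID, HireDate} is a candidate key.
{EmpID, OfficeNo}⁺ = {Budget, EmpID, HireDate, JobTitle, Location, OfficeNo, Project, Salary}, which is every attribute, so {EmpID, OfficeNo} is a candidate key.
Any other superkey properly contains one of these, so there are no further candidate keys.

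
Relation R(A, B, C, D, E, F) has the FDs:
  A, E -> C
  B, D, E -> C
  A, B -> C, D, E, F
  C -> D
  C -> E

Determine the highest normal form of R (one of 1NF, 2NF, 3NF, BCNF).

2NF

Candidate key: {A, B}. Prime attributes: {A, B}.
A, E -> C: {A, E}⁺ = {A, C, D, E}, which is not all of the attributes, so the left side is not a superkey — BCNF is violated.
A, E -> C has non-prime {C} on the right and a non-superkey on the left, so 3NF fails.
No non-prime attribute depends on a proper subset of any candidate key, so 2NF holds.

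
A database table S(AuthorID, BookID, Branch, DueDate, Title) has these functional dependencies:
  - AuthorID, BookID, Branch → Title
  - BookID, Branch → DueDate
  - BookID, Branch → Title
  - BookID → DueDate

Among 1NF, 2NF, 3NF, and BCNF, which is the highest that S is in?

Candidate key: {AuthorID, BookID, Branch}. Prime attributes: {AuthorID, BookID, Branch}.
For BookID, Branch → DueDate we have {BookID, Branch}⁺ = {BookID, Branch, DueDate, Title}; {BookID, Branch} is not a superkey, so BCNF fails.
BookID, Branch → DueDate determines the non-prime attribute {DueDate} from a non-superkey — 3NF is violated.
The proper key subset {BookID} of {AuthorID, BookID, Branch} determines non-prime {DueDate}, so the relation is not even in 2NF.

1NF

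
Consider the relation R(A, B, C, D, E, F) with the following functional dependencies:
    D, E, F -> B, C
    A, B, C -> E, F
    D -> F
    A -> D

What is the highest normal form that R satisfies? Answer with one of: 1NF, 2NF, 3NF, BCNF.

Candidate keys: {A, B, C}, {A, E}. Prime attributes: {A, B, C, E}.
D, E, F -> B, C: {D, E, F}⁺ = {B, C, D, E, F}, which is not all of the attributes, so the left side is not a superkey — BCNF is violated.
D -> F has non-prime {F} on the right and a non-superkey on the left, so 3NF fails.
{A} is a proper subset of the key {A, E}, and {A}⁺ contains the non-prime attributes {D, F} — a partial dependency, so 2NF is violated.

1NF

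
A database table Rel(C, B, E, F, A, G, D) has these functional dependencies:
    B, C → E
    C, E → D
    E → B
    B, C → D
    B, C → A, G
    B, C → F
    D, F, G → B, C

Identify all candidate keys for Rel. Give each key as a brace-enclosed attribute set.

Closure of {B, C} is {A, B, C, D, E, F, G}, the whole schema; {B, C} is a candidate key.
Closure of {C, E} is {A, B, C, D, E, F, G}, the whole schema; {C, E} is a candidate key.
Closure of {D, F, G} is {A, B, C, D, E, F, G}, the whole schema; {D, F, G} is a candidate key.
Any other superkey properly contains one of these, so there are no further candidate keys.

{B, C}, {C, E}, {D, F, G}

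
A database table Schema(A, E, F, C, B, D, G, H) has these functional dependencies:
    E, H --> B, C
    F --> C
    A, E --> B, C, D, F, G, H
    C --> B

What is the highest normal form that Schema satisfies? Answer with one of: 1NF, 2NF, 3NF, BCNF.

Candidate key: {A, E}. Prime attributes: {A, E}.
E, H --> B, C: {E, H}⁺ = {B, C, E, H}, which is not all of the attributes, so the left side is not a superkey — BCNF is violated.
E, H --> B, C determines the non-prime attributes {B, C} from a non-superkey — 3NF is violated.
Checking every proper subset of each key, none determines a non-prime attribute — 2NF is satisfied.

2NF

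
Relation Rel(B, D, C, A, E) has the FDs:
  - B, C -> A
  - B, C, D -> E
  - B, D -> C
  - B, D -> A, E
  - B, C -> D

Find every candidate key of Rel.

Attributes never on any right-hand side: {B} — every candidate key must contain it.
Closure of {B, C} is {A, B, C, D, E}, the whole schema; {B, C} is a candidate key.
Closure of {B, D} is {A, B, C, D, E}, the whole schema; {B, D} is a candidate key.
Any other superkey properly contains one of these, so there are no further candidate keys.

{B, C}, {B, D}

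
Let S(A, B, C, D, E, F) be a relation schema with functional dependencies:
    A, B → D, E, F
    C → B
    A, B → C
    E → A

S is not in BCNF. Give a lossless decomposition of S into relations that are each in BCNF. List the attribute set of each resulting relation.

{A, E}; {B, C}; {C, D, E, F}

Candidate keys of the original relation: {A, B}, {A, C}, {B, E}, {C, E}.
In {A, B, C, D, E, F}, {C} is not a superkey ({C}⁺ restricted to this set is {B, C}), so split on C → B into {B, C} and {A, C, D, E, F}.
{B, C} is in BCNF.
In {A, C, D, E, F}, {E} is not a superkey ({E}⁺ restricted to this set is {A, E}), so split on E → A into {A, E} and {C, D, E, F}.
{A, E} is in BCNF.
{C, D, E, F} is in BCNF.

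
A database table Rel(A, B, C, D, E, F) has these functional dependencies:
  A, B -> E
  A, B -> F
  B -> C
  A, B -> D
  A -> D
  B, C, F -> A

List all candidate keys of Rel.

Attributes never on any right-hand side: {B} — every candidate key must contain it.
{A, B} is a candidate key since {A, B}⁺ = {A, B, C, D, E, F} covers every attribute.
{B, F} is a candidate key since {B, F}⁺ = {A, B, C, D, E, F} covers every attribute.
No proper subset of any of these is a key, and no other minimal superkey exists.

{A, B}, {B, F}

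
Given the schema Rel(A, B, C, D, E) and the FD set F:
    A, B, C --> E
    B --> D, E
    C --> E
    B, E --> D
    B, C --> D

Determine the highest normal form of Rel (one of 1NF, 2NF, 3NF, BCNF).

Candidate key: {A, B, C}. Prime attributes: {A, B, C}.
B --> D, E: {B}⁺ = {B, D, E}, which is not all of the attributes, so the left side is not a superkey — BCNF is violated.
B --> D, E has non-prime {D, E} on the right and a non-superkey on the left, so 3NF fails.
The proper key subset {B} of {A, B, C} determines non-prime {D, E}, so the relation is not even in 2NF.

1NF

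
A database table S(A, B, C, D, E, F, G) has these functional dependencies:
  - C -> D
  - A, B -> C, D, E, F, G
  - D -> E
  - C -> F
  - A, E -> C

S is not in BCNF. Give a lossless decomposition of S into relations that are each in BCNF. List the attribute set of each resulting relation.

{A, B, C, G}; {C, D, F}; {D, E}

Candidate key of the original relation: {A, B}.
Within {A, B, C, D, E, F, G}: {C}⁺ ∩ {A, B, C, D, E, F, G} = {C, D, E, F}, not the whole set, so C -> D, E, F violates BCNF; decompose into {C, D, E, F} and {A, B, C, G}.
Within {C, D, E, F}: {D}⁺ ∩ {C, D, E, F} = {D, E}, not the whole set, so D -> E violates BCNF; decompose into {D, E} and {C, D, F}.
{D, E}: every determinant is a superkey — BCNF.
{C, D, F}: every determinant is a superkey — BCNF.
{A, B, C, G}: every determinant is a superkey — BCNF.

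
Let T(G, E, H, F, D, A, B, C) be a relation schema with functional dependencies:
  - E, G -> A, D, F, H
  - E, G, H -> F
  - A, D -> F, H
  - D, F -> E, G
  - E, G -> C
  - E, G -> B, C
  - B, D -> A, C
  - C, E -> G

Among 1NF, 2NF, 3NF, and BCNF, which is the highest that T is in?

BCNF

Candidate keys: {A, D}, {B, D}, {C, E}, {D, F}, {E, G}. Prime attributes: {A, B, C, D, E, F, G}.
The left-hand side of every FD is a superkey, so BCNF is satisfied.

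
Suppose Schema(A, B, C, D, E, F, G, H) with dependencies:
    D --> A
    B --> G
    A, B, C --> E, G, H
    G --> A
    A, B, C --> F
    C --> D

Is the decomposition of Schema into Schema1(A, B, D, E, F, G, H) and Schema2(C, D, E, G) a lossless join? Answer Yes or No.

Schema1 ∩ Schema2 = {D, E, G}; its closure under F is {A, D, E, G}.
The closure covers neither Schema1 nor Schema2 entirely; the join is not lossless.

No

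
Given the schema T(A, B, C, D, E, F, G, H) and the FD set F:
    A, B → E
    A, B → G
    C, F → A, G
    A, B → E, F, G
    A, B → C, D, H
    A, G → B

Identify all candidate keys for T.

{A, B}⁺ = {A, B, C, D, E, F, G, H} — all of the relation — so {A, B} is a candidate key.
{A, G}⁺ = {A, B, C, D, E, F, G, H} — all of the relation — so {A, G} is a candidate key.
{C, F}⁺ = {A, B, C, D, E, F, G, H} — all of the relation — so {C, F} is a candidate key.
Any other superkey properly contains one of these, so there are no further candidate keys.

{A, B}, {A, G}, {C, F}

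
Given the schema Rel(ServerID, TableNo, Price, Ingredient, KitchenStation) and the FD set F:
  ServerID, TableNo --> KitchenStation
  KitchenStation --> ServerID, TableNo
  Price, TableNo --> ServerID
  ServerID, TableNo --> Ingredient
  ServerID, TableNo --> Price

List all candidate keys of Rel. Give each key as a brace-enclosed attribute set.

{KitchenStation}, {Price, TableNo}, {ServerID, TableNo}

{KitchenStation}⁺ = {Ingredient, KitchenStation, Price, ServerID, TableNo}, which is every attribute, so {KitchenStation} is a candidate key.
{Price, TableNo}⁺ = {Ingredient, KitchenStation, Price, ServerID, TableNo}, which is every attribute, so {Price, TableNo} is a candidate key.
{ServerID, TableNo}⁺ = {Ingredient, KitchenStation, Price, ServerID, TableNo}, which is every attribute, so {ServerID, TableNo} is a candidate key.
No proper subset of any of these is a key, and no other minimal superkey exists.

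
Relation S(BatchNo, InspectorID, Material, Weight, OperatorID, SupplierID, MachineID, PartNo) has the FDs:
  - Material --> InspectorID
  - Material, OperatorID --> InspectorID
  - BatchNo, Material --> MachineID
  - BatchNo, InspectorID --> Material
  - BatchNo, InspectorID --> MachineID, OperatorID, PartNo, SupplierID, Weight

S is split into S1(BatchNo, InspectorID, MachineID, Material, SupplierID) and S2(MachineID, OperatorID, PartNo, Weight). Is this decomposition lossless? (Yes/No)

No

S1 ∩ S2 = {MachineID}; its closure under F is {MachineID}.
The closure covers neither S1 nor S2 entirely; the join is not lossless.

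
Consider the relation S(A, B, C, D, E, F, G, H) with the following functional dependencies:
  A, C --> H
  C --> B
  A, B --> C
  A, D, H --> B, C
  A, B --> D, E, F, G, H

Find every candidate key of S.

{A} never appears on the right of any FD, so every key must include it.
{A, B} is a candidate key since {A, B}⁺ = {A, B, C, D, E, F, G, H} covers every attribute.
{A, C} is a candidate key since {A, C}⁺ = {A, B, C, D, E, F, G, H} covers every attribute.
{A, D, H} is a candidate key since {A, D, H}⁺ = {A, B, C, D, E, F, G, H} covers every attribute.
Any other superkey properly contains one of these, so there are no further candidate keys.

{A, B}, {A, C}, {A, D, H}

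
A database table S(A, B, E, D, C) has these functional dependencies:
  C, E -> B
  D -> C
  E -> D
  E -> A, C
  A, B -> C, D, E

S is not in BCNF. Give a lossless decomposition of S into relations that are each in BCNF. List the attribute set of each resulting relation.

Candidate keys of the original relation: {A, B}, {E}.
In {A, B, C, D, E}, {D} is not a superkey ({D}⁺ restricted to this set is {C, D}), so split on D -> C into {C, D} and {A, B, D, E}.
{C, D} is in BCNF.
{A, B, D, E} is in BCNF.

{A, B, D, E}; {C, D}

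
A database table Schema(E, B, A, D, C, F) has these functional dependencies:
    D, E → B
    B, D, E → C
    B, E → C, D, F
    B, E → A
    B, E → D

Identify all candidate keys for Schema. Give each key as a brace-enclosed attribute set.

{B, E}, {D, E}

No FD produces {E}, so it must be in every candidate key.
{B, E} is a candidate key since {B, E}⁺ = {A, B, C, D, E, F} covers every attribute.
{D, E} is a candidate key since {D, E}⁺ = {A, B, C, D, E, F} covers every attribute.
No proper subset of any of these is a key, and no other minimal superkey exists.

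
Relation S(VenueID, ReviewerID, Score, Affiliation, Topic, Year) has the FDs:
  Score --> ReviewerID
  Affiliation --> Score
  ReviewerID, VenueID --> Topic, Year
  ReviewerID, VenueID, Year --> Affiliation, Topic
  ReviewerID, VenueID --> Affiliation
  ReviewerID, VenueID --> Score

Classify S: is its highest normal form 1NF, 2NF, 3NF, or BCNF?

Candidate keys: {Affiliation, VenueID}, {ReviewerID, VenueID}, {Score, VenueID}. Prime attributes: {Affiliation, ReviewerID, Score, VenueID}.
Score --> ReviewerID: {Score}⁺ = {ReviewerID, Score}, which is not all of the attributes, so the left side is not a superkey — BCNF is violated.
Its right-hand attributes {ReviewerID} are all prime, as are those of every other non-superkey FD — the relation is in 3NF.

3NF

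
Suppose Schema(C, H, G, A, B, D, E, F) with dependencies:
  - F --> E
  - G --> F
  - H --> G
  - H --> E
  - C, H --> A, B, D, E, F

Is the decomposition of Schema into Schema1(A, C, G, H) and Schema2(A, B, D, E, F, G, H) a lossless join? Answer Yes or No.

No

The shared attributes are {A, G, H} and {A, G, H}⁺ = {A, E, F, G, H}.
The closure covers neither Schema1 nor Schema2 entirely; the join is not lossless.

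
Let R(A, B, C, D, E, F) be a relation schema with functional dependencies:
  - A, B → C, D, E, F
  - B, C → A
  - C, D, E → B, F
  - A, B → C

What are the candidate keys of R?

{A, B} is a candidate key since {A, B}⁺ = {A, B, C, D, E, F} covers every attribute.
{B, C} is a candidate key since {B, C}⁺ = {A, B, C, D, E, F} covers every attribute.
{C, D, E} is a candidate key since {C, D, E}⁺ = {A, B, C, D, E, F} covers every attribute.
Any other superkey properly contains one of these, so there are no further candidate keys.

{A, B}, {B, C}, {C, D, E}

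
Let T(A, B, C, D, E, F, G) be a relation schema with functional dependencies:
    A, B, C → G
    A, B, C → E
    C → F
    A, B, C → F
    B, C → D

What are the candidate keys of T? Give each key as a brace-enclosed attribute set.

{A, B, C}

{A, B, C} never appear on the right of any FD, so every key must include all of them.
{A, B, C}⁺ = {A, B, C, D, E, F, G} — all of the relation — so {A, B, C} is a candidate key.
No smaller or unrelated set reaches every attribute, so there are no other keys.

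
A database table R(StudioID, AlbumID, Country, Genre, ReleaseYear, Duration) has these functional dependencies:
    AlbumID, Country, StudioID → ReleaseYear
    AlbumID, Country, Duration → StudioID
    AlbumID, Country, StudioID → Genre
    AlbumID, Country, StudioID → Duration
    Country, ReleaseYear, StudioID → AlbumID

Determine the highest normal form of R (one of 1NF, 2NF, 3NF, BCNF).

Candidate keys: {AlbumID, Country, Duration}, {AlbumID, Country, StudioID}, {Country, ReleaseYear, StudioID}. Prime attributes: {AlbumID, Country, Duration, ReleaseYear, StudioID}.
Every FD has a superkey on the left, so the relation is in BCNF.

BCNF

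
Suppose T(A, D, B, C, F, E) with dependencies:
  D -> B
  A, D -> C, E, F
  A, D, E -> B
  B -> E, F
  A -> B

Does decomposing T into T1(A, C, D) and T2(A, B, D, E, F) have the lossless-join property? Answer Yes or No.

T1 ∩ T2 = {A, D}; its closure under F is {A, B, C, D, E, F}.
Since T1 ⊆ {A, B, C, D, E, F}, the intersection is a superkey of T1; the decomposition is lossless.

Yes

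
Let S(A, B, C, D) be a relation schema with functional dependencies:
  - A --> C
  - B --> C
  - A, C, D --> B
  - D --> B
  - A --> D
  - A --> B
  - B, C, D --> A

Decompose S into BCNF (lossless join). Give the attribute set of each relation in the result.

Candidate keys of the original relation: {A}, {D}.
{A, B, C, D}: {B} determines {B, C} here but is not a superkey — split on B --> C, giving {B, C} and {A, B, D}.
{B, C}: every determinant is a superkey — BCNF.
{A, B, D}: every determinant is a superkey — BCNF.

{A, B, D}; {B, C}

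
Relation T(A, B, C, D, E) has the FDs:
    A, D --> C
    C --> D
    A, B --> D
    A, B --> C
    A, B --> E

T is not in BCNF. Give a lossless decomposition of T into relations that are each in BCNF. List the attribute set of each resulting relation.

{A, B, D, E}; {A, C}; {C, D}

Candidate key of the original relation: {A, B}.
In {A, B, C, D, E}, {A, D} is not a superkey ({A, D}⁺ restricted to this set is {A, C, D}), so split on A, D --> C into {A, C, D} and {A, B, D, E}.
In {A, C, D}, {C} is not a superkey ({C}⁺ restricted to this set is {C, D}), so split on C --> D into {C, D} and {A, C}.
{C, D} is in BCNF.
{A, C} is in BCNF.
{A, B, D, E} is in BCNF.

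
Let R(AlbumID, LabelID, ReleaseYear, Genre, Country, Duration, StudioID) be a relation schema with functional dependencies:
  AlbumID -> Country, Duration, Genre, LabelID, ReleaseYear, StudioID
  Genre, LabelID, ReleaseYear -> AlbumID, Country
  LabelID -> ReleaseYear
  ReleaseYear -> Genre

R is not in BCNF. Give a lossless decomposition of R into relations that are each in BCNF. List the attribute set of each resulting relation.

{AlbumID, Country, Duration, LabelID, ReleaseYear, StudioID}; {Genre, ReleaseYear}

Candidate keys of the original relation: {AlbumID}, {LabelID}.
Within {AlbumID, Country, Duration, Genre, LabelID, ReleaseYear, StudioID}: {ReleaseYear}⁺ ∩ {AlbumID, Country, Duration, Genre, LabelID, ReleaseYear, StudioID} = {Genre, ReleaseYear}, not the whole set, so ReleaseYear -> Genre violates BCNF; decompose into {Genre, ReleaseYear} and {AlbumID, Country, Duration, LabelID, ReleaseYear, StudioID}.
{Genre, ReleaseYear} has no BCNF violation.
{AlbumID, Country, Duration, LabelID, ReleaseYear, StudioID} has no BCNF violation.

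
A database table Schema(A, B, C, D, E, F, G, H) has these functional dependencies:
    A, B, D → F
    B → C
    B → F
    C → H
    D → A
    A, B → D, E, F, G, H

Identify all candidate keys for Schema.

No FD produces {B}, so it must be in every candidate key.
{A, B}⁺ = {A, B, C, D, E, F, G, H} — all of the relation — so {A, B} is a candidate key.
{B, D}⁺ = {A, B, C, D, E, F, G, H} — all of the relation — so {B, D} is a candidate key.
No proper subset of any of these is a key, and no other minimal superkey exists.

{A, B}, {B, D}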